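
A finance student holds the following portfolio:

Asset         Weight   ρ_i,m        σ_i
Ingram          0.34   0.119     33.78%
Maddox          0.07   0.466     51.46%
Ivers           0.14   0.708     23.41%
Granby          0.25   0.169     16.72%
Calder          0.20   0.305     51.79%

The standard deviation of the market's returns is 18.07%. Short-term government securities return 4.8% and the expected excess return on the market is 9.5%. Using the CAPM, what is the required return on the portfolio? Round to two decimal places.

β_Ingram = 0.119 × 33.78% / 18.07% = 0.2225
β_Maddox = 0.466 × 51.46% / 18.07% = 1.3271
β_Ivers = 0.708 × 23.41% / 18.07% = 0.9172
β_Granby = 0.169 × 16.72% / 18.07% = 0.1564
β_Calder = 0.305 × 51.79% / 18.07% = 0.8742
β_P = Σ w_i β_i = 0.34×0.2225 + 0.07×1.3271 + 0.14×0.9172 + 0.25×0.1564 + 0.20×0.8742 = 0.5109
E(R_P) = R_f + β_P × MRP = 4.8% + 0.5109 × 9.5% = 9.65%

9.65%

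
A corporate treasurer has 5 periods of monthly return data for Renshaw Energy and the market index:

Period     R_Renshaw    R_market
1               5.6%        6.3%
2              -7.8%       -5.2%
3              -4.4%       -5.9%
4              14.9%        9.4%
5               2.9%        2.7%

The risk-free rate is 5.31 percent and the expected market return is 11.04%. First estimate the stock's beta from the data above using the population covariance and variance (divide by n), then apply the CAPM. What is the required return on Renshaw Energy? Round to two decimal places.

Mean R_i = (5.6 − 7.8 − 4.4 + 14.9 + 2.9) / 5 = 2.2400%
Mean R_m = (6.3 − 5.2 − 5.9 + 9.4 + 2.7) / 5 = 1.4600%
Σ(R_i − R̄_i)(R_m − R̄_m) = 233.3380  ⇒  Cov = 233.3380 / 5 = 46.6676
Σ(R_m − R̄_m)² = 186.5320  ⇒  Var(R_m) = 186.5320 / 5 = 37.3064
β = Cov / Var(R_m) = 46.6676 / 37.3064 = 1.2509
MRP = 11.04% − 5.31% = 5.73%
E(R) = R_f + β × MRP = 5.31% + 1.2509 × 5.73% = 12.48%

12.48%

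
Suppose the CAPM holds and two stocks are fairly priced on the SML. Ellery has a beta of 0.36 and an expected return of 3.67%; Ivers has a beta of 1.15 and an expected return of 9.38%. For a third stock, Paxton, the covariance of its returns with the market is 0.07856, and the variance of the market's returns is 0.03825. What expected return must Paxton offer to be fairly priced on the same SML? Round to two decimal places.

15.91%

MRP = (9.38% − 3.67%) / (1.15 − 0.36) = 7.2278%
R_f = 3.67% − 0.36 × 7.2278% = 1.0680%
β_Paxton = Cov / Var(R_m) = 0.07856 / 0.03825 = 2.0539
E(R_Paxton) = R_f + β × MRP = 1.0680% + 2.0539 × 7.2278% = 15.91%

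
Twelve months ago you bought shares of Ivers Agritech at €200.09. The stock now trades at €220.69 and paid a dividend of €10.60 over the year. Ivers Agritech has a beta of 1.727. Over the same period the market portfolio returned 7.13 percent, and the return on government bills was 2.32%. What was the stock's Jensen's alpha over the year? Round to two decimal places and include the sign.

Realised HPR = (P1 + D1 − P0) / P0 = (220.69 + 10.60 − 200.09) / 200.09 = 31.20 / 200.09 = 15.5930%
MRP = 7.13% − 2.32% = 4.81%
CAPM required = R_f + β·MRP = 2.32% + 1.727 × 4.81% = 10.62687%
α = realised − required = 15.5930% − 10.62687% = +4.97%

+4.97%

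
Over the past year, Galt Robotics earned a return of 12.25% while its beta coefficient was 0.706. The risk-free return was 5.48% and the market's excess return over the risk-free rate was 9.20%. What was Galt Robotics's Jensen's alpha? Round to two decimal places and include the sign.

CAPM benchmark = R_f + β(R_m − R_f) = 5.48% + 0.706 × 9.20% = 11.97520%
α = actual − benchmark = 12.25% − 11.97520% = +0.27%

+0.27%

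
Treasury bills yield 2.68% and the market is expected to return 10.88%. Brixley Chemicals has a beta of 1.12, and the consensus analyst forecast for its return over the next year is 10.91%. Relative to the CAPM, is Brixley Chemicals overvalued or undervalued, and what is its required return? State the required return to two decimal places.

MRP = 10.88% − 2.68% = 8.20%
Required return = R_f + β·MRP = 2.68% + 1.12 × 8.20% = 11.86%
Forecast 10.91% < required 11.86% → the stock plots below the SML → overvalued.

Overvalued; required return 11.86%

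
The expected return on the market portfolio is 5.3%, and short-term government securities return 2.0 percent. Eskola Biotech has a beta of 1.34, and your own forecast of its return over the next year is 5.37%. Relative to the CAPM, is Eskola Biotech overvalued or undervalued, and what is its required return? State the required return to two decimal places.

Overvalued; required return 6.42%

MRP = 5.3% − 2.0% = 3.30%
Required return = R_f + β·MRP = 2.0% + 1.34 × 3.3% = 6.42%
Forecast 5.37% < required 6.42% → the stock plots below the SML → overvalued.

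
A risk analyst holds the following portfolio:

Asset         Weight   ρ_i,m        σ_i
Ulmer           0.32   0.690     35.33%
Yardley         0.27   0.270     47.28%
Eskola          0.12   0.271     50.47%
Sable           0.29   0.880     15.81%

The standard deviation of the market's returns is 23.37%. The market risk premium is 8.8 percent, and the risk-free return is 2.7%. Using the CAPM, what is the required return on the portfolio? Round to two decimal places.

9.07%

β_Ulmer = 0.690 × 35.33% / 23.37% = 1.0431
β_Yardley = 0.270 × 47.28% / 23.37% = 0.5462
β_Eskola = 0.271 × 50.47% / 23.37% = 0.5853
β_Sable = 0.880 × 15.81% / 23.37% = 0.5953
β_P = Σ w_i β_i = 0.32×1.0431 + 0.27×0.5462 + 0.12×0.5853 + 0.29×0.5953 = 0.7241
E(R_P) = R_f + β_P × MRP = 2.7% + 0.7241 × 8.8% = 9.07%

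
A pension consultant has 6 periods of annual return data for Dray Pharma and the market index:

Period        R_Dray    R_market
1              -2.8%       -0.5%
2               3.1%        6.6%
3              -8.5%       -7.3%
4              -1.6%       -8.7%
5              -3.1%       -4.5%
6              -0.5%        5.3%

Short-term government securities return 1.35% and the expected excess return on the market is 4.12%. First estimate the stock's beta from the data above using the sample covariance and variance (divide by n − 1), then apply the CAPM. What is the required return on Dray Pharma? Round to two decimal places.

Mean R_i = (-2.8 + 3.1 − 8.5 − 1.6 − 3.1 − 0.5) / 6 = -2.2333%
Mean R_m = (-0.5 + 6.6 − 7.3 − 8.7 − 4.5 + 5.3) / 6 = -1.5167%
Σ(R_i − R̄_i)(R_m − R̄_m) = 88.8067  ⇒  Cov = 88.8067 / 5 = 17.7613
Σ(R_m − R̄_m)² = 207.3283  ⇒  Var(R_m) = 207.3283 / 5 = 41.4657
β = Cov / Var(R_m) = 17.7613 / 41.4657 = 0.4283
E(R) = R_f + β × MRP = 1.35% + 0.4283 × 4.12% = 3.11%

3.11%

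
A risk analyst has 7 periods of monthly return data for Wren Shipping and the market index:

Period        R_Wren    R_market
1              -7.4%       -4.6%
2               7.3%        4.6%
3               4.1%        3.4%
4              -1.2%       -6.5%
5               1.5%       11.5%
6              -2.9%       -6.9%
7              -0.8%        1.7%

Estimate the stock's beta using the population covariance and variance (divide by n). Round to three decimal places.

Mean R_i = (-7.4 + 7.3 + 4.1 − 1.2 + 1.5 − 2.9 − 0.8) / 7 = 0.0857%
Mean R_m = (-4.6 + 4.6 + 3.4 − 6.5 + 11.5 − 6.9 + 1.7) / 7 = 0.4571%
Σ(R_i − R̄_i)(R_m − R̄_m) = 124.9857  ⇒  Cov = 124.9857 / 7 = 17.8551
Σ(R_m − R̄_m)² = 277.4171  ⇒  Var(R_m) = 277.4171 / 7 = 39.6310
β = Cov / Var(R_m) = 17.8551 / 39.6310 = 0.4505

0.451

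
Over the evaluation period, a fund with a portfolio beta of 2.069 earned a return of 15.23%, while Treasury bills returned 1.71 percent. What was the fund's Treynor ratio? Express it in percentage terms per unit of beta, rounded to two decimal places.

6.53%

Treynor = (R_P − R_f) / β_P = (15.23% − 1.71%) / 2.0690 = 13.52% / 2.0690 = 6.53%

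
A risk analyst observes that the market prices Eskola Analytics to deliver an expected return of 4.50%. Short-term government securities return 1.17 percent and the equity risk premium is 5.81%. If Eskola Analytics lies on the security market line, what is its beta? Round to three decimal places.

0.573

β = (E(R) − R_f) / MRP = (4.50% − 1.17%) / 5.81% = 3.33% / 5.81% = 0.573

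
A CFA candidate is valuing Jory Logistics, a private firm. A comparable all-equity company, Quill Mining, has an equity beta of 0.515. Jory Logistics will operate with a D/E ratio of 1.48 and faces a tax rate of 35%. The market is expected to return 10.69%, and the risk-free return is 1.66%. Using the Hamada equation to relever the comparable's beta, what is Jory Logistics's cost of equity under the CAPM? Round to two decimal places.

10.78%

β_L = β_U × [1 + (1 − t)(D/E)] = 0.515 × [1 + (1 − 0.35) × 1.48]
    = 0.515 × [1 + 0.65 × 1.48] = 0.515 × 1.9620 = 1.0104
MRP = 10.69% − 1.66% = 9.03%
E(R) = R_f + β_L × MRP = 1.66% + 1.0104 × 9.03% = 10.78%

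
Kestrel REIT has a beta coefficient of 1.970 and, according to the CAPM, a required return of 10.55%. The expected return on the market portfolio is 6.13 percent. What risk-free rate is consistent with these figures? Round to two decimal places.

1.57%

E(R) = R_f + β(E(R_m) − R_f) = R_f(1 − β) + β·E(R_m)
10.55% = R_f × (1 − 1.970) + 1.970 × 6.13%
10.55% = R_f × -0.970 + 12.07610%
R_f = (10.55% − 12.07610%) / -0.970 = 1.57%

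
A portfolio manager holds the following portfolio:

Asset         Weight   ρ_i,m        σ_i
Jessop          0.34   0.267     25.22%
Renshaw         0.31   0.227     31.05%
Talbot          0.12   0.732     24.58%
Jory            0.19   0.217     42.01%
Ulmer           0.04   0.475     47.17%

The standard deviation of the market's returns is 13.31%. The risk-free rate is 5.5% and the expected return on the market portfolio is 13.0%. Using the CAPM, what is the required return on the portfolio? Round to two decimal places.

10.72%

β_Jessop = 0.267 × 25.22% / 13.31% = 0.5059
β_Renshaw = 0.227 × 31.05% / 13.31% = 0.5296
β_Talbot = 0.732 × 24.58% / 13.31% = 1.3518
β_Jory = 0.217 × 42.01% / 13.31% = 0.6849
β_Ulmer = 0.475 × 47.17% / 13.31% = 1.6834
β_P = Σ w_i β_i = 0.34×0.5059 + 0.31×0.5296 + 0.12×1.3518 + 0.19×0.6849 + 0.04×1.6834 = 0.6959
MRP = 13.0% − 5.5% = 7.50%
E(R_P) = R_f + β_P × MRP = 5.5% + 0.6959 × 7.5% = 10.72%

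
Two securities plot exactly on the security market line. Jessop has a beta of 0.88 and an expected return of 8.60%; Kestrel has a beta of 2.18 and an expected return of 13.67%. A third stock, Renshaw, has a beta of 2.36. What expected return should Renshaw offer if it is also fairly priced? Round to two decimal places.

MRP (SML slope) = (13.67% − 8.60%) / (2.18 − 0.88) = 5.07% / 1.30 = 3.9000%
R_f (intercept) = 8.60% − 0.88 × 3.9000% = 5.1680%
E(R_Renshaw) = R_f + β × MRP = 5.1680% + 2.36 × 3.9000% = 14.37%

14.37%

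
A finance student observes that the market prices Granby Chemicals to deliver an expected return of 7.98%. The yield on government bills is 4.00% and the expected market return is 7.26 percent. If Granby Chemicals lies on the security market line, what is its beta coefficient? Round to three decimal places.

MRP = 7.26% − 4.00% = 3.26%
β = (E(R) − R_f) / MRP = (7.98% − 4.00%) / 3.26% = 3.98% / 3.26% = 1.221

1.221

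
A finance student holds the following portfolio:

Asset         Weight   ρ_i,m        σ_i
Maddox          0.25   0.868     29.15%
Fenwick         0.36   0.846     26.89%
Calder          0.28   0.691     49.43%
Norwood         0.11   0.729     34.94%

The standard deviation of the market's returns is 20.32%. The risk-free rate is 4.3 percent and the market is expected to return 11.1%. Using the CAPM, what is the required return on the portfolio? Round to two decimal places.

13.30%

β_Maddox = 0.868 × 29.15% / 20.32% = 1.2452
β_Fenwick = 0.846 × 26.89% / 20.32% = 1.1195
β_Calder = 0.691 × 49.43% / 20.32% = 1.6809
β_Norwood = 0.729 × 34.94% / 20.32% = 1.2535
β_P = Σ w_i β_i = 0.25×1.2452 + 0.36×1.1195 + 0.28×1.6809 + 0.11×1.2535 = 1.3229
MRP = 11.1% − 4.3% = 6.80%
E(R_P) = R_f + β_P × MRP = 4.3% + 1.3229 × 6.8% = 13.30%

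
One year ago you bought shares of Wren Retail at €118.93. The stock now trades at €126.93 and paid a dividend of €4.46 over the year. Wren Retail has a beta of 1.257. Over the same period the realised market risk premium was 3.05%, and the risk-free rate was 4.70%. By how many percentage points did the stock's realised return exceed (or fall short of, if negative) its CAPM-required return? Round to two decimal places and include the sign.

Realised HPR = (P1 + D1 − P0) / P0 = (126.93 + 4.46 − 118.93) / 118.93 = 12.46 / 118.93 = 10.4768%
CAPM required = R_f + β·MRP = 4.70% + 1.257 × 3.05% = 8.53385%
α = realised − required = 10.4768% − 8.53385% = +1.94%

+1.94%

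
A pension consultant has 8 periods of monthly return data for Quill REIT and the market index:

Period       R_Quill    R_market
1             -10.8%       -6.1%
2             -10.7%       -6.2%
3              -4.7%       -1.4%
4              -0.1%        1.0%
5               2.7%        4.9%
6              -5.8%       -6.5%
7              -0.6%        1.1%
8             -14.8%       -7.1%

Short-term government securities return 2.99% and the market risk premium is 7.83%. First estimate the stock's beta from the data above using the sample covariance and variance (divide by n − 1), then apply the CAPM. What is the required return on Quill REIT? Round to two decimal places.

12.73%

Mean R_i = (-10.8 − 10.7 − 4.7 − 0.1 + 2.7 − 5.8 − 0.6 − 14.8) / 8 = -5.6000%
Mean R_m = (-6.1 − 6.2 − 1.4 + 1.0 + 4.9 − 6.5 + 1.1 − 7.1) / 8 = -2.5375%
Σ(R_i − R̄_i)(R_m − R̄_m) = 180.3700  ⇒  Cov = 180.3700 / 7 = 25.7671
Σ(R_m − R̄_m)² = 144.9788  ⇒  Var(R_m) = 144.9788 / 7 = 20.7113
β = Cov / Var(R_m) = 25.7671 / 20.7113 = 1.2441
E(R) = R_f + β × MRP = 2.99% + 1.2441 × 7.83% = 12.73%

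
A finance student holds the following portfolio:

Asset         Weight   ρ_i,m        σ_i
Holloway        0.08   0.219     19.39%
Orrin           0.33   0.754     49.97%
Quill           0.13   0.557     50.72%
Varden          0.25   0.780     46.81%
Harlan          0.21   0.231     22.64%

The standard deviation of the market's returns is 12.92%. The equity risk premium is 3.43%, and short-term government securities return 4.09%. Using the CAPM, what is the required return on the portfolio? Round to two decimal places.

11.17%

β_Holloway = 0.219 × 19.39% / 12.92% = 0.3287
β_Orrin = 0.754 × 49.97% / 12.92% = 2.9162
β_Quill = 0.557 × 50.72% / 12.92% = 2.1866
β_Varden = 0.780 × 46.81% / 12.92% = 2.8260
β_Harlan = 0.231 × 22.64% / 12.92% = 0.4048
β_P = Σ w_i β_i = 0.08×0.3287 + 0.33×2.9162 + 0.13×2.1866 + 0.25×2.8260 + 0.21×0.4048 = 2.0644
E(R_P) = R_f + β_P × MRP = 4.09% + 2.0644 × 3.43% = 11.17%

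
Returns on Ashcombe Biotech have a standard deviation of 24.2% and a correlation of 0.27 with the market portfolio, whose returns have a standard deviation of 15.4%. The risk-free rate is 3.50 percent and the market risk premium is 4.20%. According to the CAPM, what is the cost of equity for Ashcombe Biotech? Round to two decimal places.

β = ρ × σ_i / σ_m = 0.27 × 24.2% / 15.4% = 0.4243
E(R) = 3.50% + 0.4243 × 4.20% = 5.28%

5.28%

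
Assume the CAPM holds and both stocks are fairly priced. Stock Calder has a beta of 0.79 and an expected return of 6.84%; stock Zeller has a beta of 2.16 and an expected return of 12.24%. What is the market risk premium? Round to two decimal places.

Both satisfy E(R) = R_f + β·MRP, so the slope of the SML is
MRP = (12.24% − 6.84%) / (2.16 − 0.79) = 5.40% / 1.37 = 3.9416%

3.94%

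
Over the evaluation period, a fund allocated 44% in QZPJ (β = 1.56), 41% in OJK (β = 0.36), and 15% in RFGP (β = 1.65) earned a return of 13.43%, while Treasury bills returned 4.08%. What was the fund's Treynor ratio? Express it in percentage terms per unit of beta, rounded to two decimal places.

8.65%

β_P = 0.44×1.56 + 0.41×0.36 + 0.15×1.65 = 1.0815
Treynor = (R_P − R_f) / β_P = (13.43% − 4.08%) / 1.0815 = 9.35% / 1.0815 = 8.65%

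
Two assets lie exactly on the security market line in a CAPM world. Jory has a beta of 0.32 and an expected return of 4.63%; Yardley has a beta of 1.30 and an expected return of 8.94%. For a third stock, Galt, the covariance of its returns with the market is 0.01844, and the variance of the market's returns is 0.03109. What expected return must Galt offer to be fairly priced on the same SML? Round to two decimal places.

MRP = (8.94% − 4.63%) / (1.30 − 0.32) = 4.3980%
R_f = 4.63% − 0.32 × 4.3980% = 3.2226%
β_Galt = Cov / Var(R_m) = 0.01844 / 0.03109 = 0.5931
E(R_Galt) = R_f + β × MRP = 3.2226% + 0.5931 × 4.3980% = 5.83%

5.83%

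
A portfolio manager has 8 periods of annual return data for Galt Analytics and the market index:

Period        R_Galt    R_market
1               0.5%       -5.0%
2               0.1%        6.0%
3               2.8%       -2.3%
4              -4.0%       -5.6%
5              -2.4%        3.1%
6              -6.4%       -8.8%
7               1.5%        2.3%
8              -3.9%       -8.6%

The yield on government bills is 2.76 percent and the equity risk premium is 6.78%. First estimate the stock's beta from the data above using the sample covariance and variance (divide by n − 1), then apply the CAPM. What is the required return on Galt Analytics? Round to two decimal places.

4.99%

Mean R_i = (0.5 + 0.1 + 2.8 − 4.0 − 2.4 − 6.4 + 1.5 − 3.9) / 8 = -1.4750%
Mean R_m = (-5.0 + 6.0 − 2.3 − 5.6 + 3.1 − 8.8 + 2.3 − 8.6) / 8 = -2.3625%
Σ(R_i − R̄_i)(R_m − R̄_m) = 72.0525  ⇒  Cov = 72.0525 / 7 = 10.2932
Σ(R_m − R̄_m)² = 219.2988  ⇒  Var(R_m) = 219.2988 / 7 = 31.3284
β = Cov / Var(R_m) = 10.2932 / 31.3284 = 0.3286
E(R) = R_f + β × MRP = 2.76% + 0.3286 × 6.78% = 4.99%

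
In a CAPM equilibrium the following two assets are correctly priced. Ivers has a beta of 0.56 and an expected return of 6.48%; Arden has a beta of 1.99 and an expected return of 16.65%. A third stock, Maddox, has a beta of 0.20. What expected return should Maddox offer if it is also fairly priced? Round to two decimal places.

MRP (SML slope) = (16.65% − 6.48%) / (1.99 − 0.56) = 10.17% / 1.43 = 7.1119%
R_f (intercept) = 6.48% − 0.56 × 7.1119% = 2.4973%
E(R_Maddox) = R_f + β × MRP = 2.4973% + 0.20 × 7.1119% = 3.92%

3.92%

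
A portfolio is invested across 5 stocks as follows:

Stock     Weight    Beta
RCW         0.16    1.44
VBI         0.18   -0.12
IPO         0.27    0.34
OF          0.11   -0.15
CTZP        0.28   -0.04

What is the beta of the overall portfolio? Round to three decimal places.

β_P = Σ w_i β_i = 0.16×1.44 + 0.18×-0.12 + 0.27×0.34 + 0.11×-0.15 + 0.28×-0.04 = 0.2729

0.273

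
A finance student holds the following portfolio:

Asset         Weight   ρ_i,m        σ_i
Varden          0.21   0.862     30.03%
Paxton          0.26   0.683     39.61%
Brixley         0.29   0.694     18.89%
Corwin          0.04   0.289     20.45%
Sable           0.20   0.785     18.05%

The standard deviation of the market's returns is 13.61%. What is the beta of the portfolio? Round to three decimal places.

1.421

β_Varden = 0.862 × 30.03% / 13.61% = 1.9020
β_Paxton = 0.683 × 39.61% / 13.61% = 1.9878
β_Brixley = 0.694 × 18.89% / 13.61% = 0.9632
β_Corwin = 0.289 × 20.45% / 13.61% = 0.4342
β_Sable = 0.785 × 18.05% / 13.61% = 1.0411
β_P = Σ w_i β_i = 0.21×1.9020 + 0.26×1.9878 + 0.29×0.9632 + 0.04×0.4342 + 0.20×1.0411 = 1.4212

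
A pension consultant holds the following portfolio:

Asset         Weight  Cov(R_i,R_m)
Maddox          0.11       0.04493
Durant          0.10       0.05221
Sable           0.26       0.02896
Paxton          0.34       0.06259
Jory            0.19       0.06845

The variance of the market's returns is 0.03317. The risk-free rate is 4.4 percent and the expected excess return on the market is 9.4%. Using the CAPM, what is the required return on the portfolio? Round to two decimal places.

β_Maddox = 0.04493 / 0.03317 = 1.3545
β_Durant = 0.05221 / 0.03317 = 1.5740
β_Sable = 0.02896 / 0.03317 = 0.8731
β_Paxton = 0.06259 / 0.03317 = 1.8869
β_Jory = 0.06845 / 0.03317 = 2.0636
β_P = Σ w_i β_i = 0.11×1.3545 + 0.10×1.5740 + 0.26×0.8731 + 0.34×1.8869 + 0.19×2.0636 = 1.5670
E(R_P) = R_f + β_P × MRP = 4.4% + 1.5670 × 9.4% = 19.13%

19.13%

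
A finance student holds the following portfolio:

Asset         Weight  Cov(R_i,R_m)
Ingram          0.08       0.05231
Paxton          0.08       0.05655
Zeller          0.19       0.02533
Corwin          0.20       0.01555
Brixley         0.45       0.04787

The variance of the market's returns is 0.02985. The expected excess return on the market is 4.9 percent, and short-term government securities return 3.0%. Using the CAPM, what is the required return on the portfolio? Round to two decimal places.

β_Ingram = 0.05231 / 0.02985 = 1.7524
β_Paxton = 0.05655 / 0.02985 = 1.8945
β_Zeller = 0.02533 / 0.02985 = 0.8486
β_Corwin = 0.01555 / 0.02985 = 0.5209
β_Brixley = 0.04787 / 0.02985 = 1.6037
β_P = Σ w_i β_i = 0.08×1.7524 + 0.08×1.8945 + 0.19×0.8486 + 0.20×0.5209 + 0.45×1.6037 = 1.2788
E(R_P) = R_f + β_P × MRP = 3.0% + 1.2788 × 4.9% = 9.27%

9.27%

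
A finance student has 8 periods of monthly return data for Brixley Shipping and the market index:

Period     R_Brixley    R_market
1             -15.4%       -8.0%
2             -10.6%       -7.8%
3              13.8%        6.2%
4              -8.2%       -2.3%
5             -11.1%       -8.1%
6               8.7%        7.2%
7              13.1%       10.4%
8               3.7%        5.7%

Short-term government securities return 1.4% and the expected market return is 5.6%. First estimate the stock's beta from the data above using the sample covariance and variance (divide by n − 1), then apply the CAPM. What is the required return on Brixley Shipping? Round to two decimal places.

Mean R_i = (-15.4 − 10.6 + 13.8 − 8.2 − 11.1 + 8.7 + 13.1 + 3.7) / 8 = -0.7500%
Mean R_m = (-8.0 − 7.8 + 6.2 − 2.3 − 8.1 + 7.2 + 10.4 + 5.7) / 8 = 0.4125%
Σ(R_i − R̄_i)(R_m − R̄_m) = 622.6550  ⇒  Cov = 622.6550 / 7 = 88.9507
Σ(R_m − R̄_m)² = 425.3088  ⇒  Var(R_m) = 425.3088 / 7 = 60.7584
β = Cov / Var(R_m) = 88.9507 / 60.7584 = 1.4640
MRP = 5.6% − 1.4% = 4.20%
E(R) = R_f + β × MRP = 1.4% + 1.4640 × 4.2% = 7.55%

7.55%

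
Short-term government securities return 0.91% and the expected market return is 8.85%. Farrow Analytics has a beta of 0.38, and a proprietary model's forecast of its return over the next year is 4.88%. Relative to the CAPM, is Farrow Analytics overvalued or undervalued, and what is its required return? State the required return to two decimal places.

Undervalued; required return 3.93%

MRP = 8.85% − 0.91% = 7.94%
Required return = R_f + β·MRP = 0.91% + 0.38 × 7.94% = 3.93%
Forecast 4.88% > required 3.93% → the stock plots above the SML → undervalued.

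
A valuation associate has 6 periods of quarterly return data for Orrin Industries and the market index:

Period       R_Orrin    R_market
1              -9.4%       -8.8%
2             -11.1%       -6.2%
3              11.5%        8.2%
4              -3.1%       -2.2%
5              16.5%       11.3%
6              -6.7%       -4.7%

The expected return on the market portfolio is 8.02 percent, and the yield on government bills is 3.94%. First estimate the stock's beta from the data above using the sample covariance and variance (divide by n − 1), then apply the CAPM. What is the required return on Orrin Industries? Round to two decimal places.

9.63%

Mean R_i = (-9.4 − 11.1 + 11.5 − 3.1 + 16.5 − 6.7) / 6 = -0.3833%
Mean R_m = (-8.8 − 6.2 + 8.2 − 2.2 + 11.3 − 4.7) / 6 = -0.4000%
Σ(R_i − R̄_i)(R_m − R̄_m) = 469.6800  ⇒  Cov = 469.6800 / 5 = 93.9360
Σ(R_m − R̄_m)² = 336.7800  ⇒  Var(R_m) = 336.7800 / 5 = 67.3560
β = Cov / Var(R_m) = 93.9360 / 67.3560 = 1.3946
MRP = 8.02% − 3.94% = 4.08%
E(R) = R_f + β × MRP = 3.94% + 1.3946 × 4.08% = 9.63%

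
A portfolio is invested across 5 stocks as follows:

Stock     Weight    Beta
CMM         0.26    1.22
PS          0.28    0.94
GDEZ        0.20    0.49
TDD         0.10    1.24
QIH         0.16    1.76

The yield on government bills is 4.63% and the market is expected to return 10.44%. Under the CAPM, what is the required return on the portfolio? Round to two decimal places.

β_P = Σ w_i β_i = 0.26×1.22 + 0.28×0.94 + 0.20×0.49 + 0.10×1.24 + 0.16×1.76 = 1.0840
MRP = 10.44% − 4.63% = 5.81%
E(R_P) = R_f + β_P × MRP = 4.63% + 1.0840 × 5.81% = 10.93%

10.93%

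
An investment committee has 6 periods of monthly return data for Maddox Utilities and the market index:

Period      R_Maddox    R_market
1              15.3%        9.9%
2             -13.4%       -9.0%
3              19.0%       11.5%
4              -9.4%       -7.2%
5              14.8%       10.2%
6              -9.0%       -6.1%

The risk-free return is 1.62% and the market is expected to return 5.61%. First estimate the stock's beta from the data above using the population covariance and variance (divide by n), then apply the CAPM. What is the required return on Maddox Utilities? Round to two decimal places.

Mean R_i = (15.3 − 13.4 + 19.0 − 9.4 + 14.8 − 9.0) / 6 = 2.8833%
Mean R_m = (9.9 − 9.0 + 11.5 − 7.2 + 10.2 − 6.1) / 6 = 1.5500%
Σ(R_i − R̄_i)(R_m − R̄_m) = 737.2950  ⇒  Cov = 737.2950 / 6 = 122.8825
Σ(R_m − R̄_m)² = 489.9350  ⇒  Var(R_m) = 489.9350 / 6 = 81.6558
β = Cov / Var(R_m) = 122.8825 / 81.6558 = 1.5049
MRP = 5.61% − 1.62% = 3.99%
E(R) = R_f + β × MRP = 1.62% + 1.5049 × 3.99% = 7.62%

7.62%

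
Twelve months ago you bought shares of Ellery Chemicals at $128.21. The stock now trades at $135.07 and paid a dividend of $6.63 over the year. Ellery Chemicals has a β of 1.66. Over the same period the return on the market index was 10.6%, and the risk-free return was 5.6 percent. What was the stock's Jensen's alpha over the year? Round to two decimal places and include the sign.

Realised HPR = (P1 + D1 − P0) / P0 = (135.07 + 6.63 − 128.21) / 128.21 = 13.49 / 128.21 = 10.5218%
MRP = 10.6% − 5.6% = 5.00%
CAPM required = R_f + β·MRP = 5.6% + 1.66 × 5.0% = 13.9000%
α = realised − required = 10.5218% − 13.9000% = -3.38%

-3.38%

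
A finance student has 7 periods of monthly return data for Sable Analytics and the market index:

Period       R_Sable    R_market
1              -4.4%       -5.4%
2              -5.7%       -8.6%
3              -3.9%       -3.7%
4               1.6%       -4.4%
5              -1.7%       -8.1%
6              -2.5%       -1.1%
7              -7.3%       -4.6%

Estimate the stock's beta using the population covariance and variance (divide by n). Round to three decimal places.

0.192

Mean R_i = (-4.4 − 5.7 − 3.9 + 1.6 − 1.7 − 2.5 − 7.3) / 7 = -3.4143%
Mean R_m = (-5.4 − 8.6 − 3.7 − 4.4 − 8.1 − 1.1 − 4.6) / 7 = -5.1286%
Σ(R_i − R̄_i)(R_m − R̄_m) = 7.6971  ⇒  Cov = 7.6971 / 7 = 1.0996
Σ(R_m − R̄_m)² = 40.0343  ⇒  Var(R_m) = 40.0343 / 7 = 5.7192
β = Cov / Var(R_m) = 1.0996 / 5.7192 = 0.1923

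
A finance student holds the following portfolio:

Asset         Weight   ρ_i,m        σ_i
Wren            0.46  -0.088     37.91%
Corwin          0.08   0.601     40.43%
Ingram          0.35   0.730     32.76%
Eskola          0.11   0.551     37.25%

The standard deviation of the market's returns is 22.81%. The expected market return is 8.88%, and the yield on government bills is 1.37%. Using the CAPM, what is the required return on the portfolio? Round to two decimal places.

5.00%

β_Wren = -0.088 × 37.91% / 22.81% = -0.1463
β_Corwin = 0.601 × 40.43% / 22.81% = 1.0653
β_Ingram = 0.730 × 32.76% / 22.81% = 1.0484
β_Eskola = 0.551 × 37.25% / 22.81% = 0.8998
β_P = Σ w_i β_i = 0.46×-0.1463 + 0.08×1.0653 + 0.35×1.0484 + 0.11×0.8998 = 0.4838
MRP = 8.88% − 1.37% = 7.51%
E(R_P) = R_f + β_P × MRP = 1.37% + 0.4838 × 7.51% = 5.00%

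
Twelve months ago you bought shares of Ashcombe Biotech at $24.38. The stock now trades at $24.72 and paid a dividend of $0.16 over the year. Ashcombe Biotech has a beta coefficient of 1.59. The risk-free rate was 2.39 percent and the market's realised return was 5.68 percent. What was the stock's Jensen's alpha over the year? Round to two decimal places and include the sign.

Realised HPR = (P1 + D1 − P0) / P0 = (24.72 + 0.16 − 24.38) / 24.38 = 0.50 / 24.38 = 2.0509%
MRP = 5.68% − 2.39% = 3.29%
CAPM required = R_f + β·MRP = 2.39% + 1.59 × 3.29% = 7.6211%
α = realised − required = 2.0509% − 7.6211% = -5.57%

-5.57%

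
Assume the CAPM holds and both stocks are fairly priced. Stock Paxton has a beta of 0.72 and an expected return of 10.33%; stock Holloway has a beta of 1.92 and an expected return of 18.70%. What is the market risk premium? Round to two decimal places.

Both satisfy E(R) = R_f + β·MRP, so the slope of the SML is
MRP = (18.70% − 10.33%) / (1.92 − 0.72) = 8.37% / 1.20 = 6.9750%

6.98%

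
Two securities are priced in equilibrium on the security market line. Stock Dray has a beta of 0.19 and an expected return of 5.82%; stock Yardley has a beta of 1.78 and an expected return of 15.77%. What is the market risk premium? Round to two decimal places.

6.26%

Both satisfy E(R) = R_f + β·MRP, so the slope of the SML is
MRP = (15.77% − 5.82%) / (1.78 − 0.19) = 9.95% / 1.59 = 6.2579%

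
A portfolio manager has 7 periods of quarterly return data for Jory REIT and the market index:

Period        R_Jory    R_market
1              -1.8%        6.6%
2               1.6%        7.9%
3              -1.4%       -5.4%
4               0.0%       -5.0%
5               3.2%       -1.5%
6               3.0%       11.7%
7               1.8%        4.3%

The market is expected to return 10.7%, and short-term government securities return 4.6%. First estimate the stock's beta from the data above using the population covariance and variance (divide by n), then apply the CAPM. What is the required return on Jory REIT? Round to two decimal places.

Mean R_i = (-1.8 + 1.6 − 1.4 + 0.0 + 3.2 + 3.0 + 1.8) / 7 = 0.9143%
Mean R_m = (6.6 + 7.9 − 5.4 − 5.0 − 1.5 + 11.7 + 4.3) / 7 = 2.6571%
Σ(R_i − R̄_i)(R_m − R̄_m) = 29.3543  ⇒  Cov = 29.3543 / 7 = 4.1935
Σ(R_m − R̄_m)² = 268.3371  ⇒  Var(R_m) = 268.3371 / 7 = 38.3339
β = Cov / Var(R_m) = 4.1935 / 38.3339 = 0.1094
MRP = 10.7% − 4.6% = 6.10%
E(R) = R_f + β × MRP = 4.6% + 0.1094 × 6.1% = 5.27%

5.27%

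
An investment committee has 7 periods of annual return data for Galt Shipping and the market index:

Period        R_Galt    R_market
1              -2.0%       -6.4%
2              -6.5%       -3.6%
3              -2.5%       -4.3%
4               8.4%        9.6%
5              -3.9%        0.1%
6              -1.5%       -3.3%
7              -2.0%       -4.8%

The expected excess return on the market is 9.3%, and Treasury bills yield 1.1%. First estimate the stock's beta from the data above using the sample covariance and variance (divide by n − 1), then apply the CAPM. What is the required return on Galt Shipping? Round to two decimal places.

Mean R_i = (-2.0 − 6.5 − 2.5 + 8.4 − 3.9 − 1.5 − 2.0) / 7 = -1.4286%
Mean R_m = (-6.4 − 3.6 − 4.3 + 9.6 + 0.1 − 3.3 − 4.8) / 7 = -1.8143%
Σ(R_i − R̄_i)(R_m − R̄_m) = 123.6071  ⇒  Cov = 123.6071 / 6 = 20.6012
Σ(R_m − R̄_m)² = 175.4686  ⇒  Var(R_m) = 175.4686 / 6 = 29.2448
β = Cov / Var(R_m) = 20.6012 / 29.2448 = 0.7044
E(R) = R_f + β × MRP = 1.1% + 0.7044 × 9.3% = 7.65%

7.65%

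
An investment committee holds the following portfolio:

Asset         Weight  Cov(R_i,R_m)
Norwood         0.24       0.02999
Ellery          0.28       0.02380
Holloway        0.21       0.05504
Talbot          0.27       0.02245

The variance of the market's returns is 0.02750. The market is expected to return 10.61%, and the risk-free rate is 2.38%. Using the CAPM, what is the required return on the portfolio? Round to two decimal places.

11.80%

β_Norwood = 0.02999 / 0.02750 = 1.0905
β_Ellery = 0.02380 / 0.02750 = 0.8655
β_Holloway = 0.05504 / 0.02750 = 2.0015
β_Talbot = 0.02245 / 0.02750 = 0.8164
β_P = Σ w_i β_i = 0.24×1.0905 + 0.28×0.8655 + 0.21×2.0015 + 0.27×0.8164 = 1.1448
MRP = 10.61% − 2.38% = 8.23%
E(R_P) = R_f + β_P × MRP = 2.38% + 1.1448 × 8.23% = 11.80%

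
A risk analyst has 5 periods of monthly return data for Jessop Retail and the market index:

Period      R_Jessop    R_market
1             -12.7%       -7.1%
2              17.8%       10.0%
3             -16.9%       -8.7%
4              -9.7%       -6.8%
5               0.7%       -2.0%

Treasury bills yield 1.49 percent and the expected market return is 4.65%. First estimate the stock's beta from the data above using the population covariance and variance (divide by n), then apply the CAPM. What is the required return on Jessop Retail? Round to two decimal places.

7.16%

Mean R_i = (-12.7 + 17.8 − 16.9 − 9.7 + 0.7) / 5 = -4.1600%
Mean R_m = (-7.1 + 10.0 − 8.7 − 6.8 − 2.0) / 5 = -2.9200%
Σ(R_i − R̄_i)(R_m − R̄_m) = 419.0240  ⇒  Cov = 419.0240 / 5 = 83.8048
Σ(R_m − R̄_m)² = 233.7080  ⇒  Var(R_m) = 233.7080 / 5 = 46.7416
β = Cov / Var(R_m) = 83.8048 / 46.7416 = 1.7929
MRP = 4.65% − 1.49% = 3.16%
E(R) = R_f + β × MRP = 1.49% + 1.7929 × 3.16% = 7.16%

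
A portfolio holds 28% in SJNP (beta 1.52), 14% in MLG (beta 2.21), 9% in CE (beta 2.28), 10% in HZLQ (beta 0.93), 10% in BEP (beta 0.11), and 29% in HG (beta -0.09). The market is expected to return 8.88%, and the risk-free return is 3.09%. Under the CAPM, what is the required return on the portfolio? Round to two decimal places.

8.98%

β_P = Σ w_i β_i = 0.28×1.52 + 0.14×2.21 + 0.09×2.28 + 0.10×0.93 + 0.10×0.11 + 0.29×-0.09 = 1.0181
MRP = 8.88% − 3.09% = 5.79%
E(R_P) = R_f + β_P × MRP = 3.09% + 1.0181 × 5.79% = 8.98%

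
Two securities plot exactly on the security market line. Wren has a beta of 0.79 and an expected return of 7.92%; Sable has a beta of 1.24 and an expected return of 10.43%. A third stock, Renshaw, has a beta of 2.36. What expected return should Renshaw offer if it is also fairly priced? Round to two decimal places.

MRP (SML slope) = (10.43% − 7.92%) / (1.24 − 0.79) = 2.51% / 0.45 = 5.5778%
R_f (intercept) = 7.92% − 0.79 × 5.5778% = 3.5135%
E(R_Renshaw) = R_f + β × MRP = 3.5135% + 2.36 × 5.5778% = 16.68%

16.68%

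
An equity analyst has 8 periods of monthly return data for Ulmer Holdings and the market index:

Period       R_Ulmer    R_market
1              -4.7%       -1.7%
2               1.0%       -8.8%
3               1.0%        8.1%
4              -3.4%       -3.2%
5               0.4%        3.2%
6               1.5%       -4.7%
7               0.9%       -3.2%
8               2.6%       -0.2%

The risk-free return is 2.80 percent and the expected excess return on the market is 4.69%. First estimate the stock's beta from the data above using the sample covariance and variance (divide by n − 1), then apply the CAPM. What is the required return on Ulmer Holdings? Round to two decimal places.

Mean R_i = (-4.7 + 1.0 + 1.0 − 3.4 + 0.4 + 1.5 + 0.9 + 2.6) / 8 = -0.0875%
Mean R_m = (-1.7 − 8.8 + 8.1 − 3.2 + 3.2 − 4.7 − 3.2 − 0.2) / 8 = -1.3125%
Σ(R_i − R̄_i)(R_m − R̄_m) = 8.0813  ⇒  Cov = 8.0813 / 7 = 1.1545
Σ(R_m − R̄_m)² = 185.0088  ⇒  Var(R_m) = 185.0088 / 7 = 26.4298
β = Cov / Var(R_m) = 1.1545 / 26.4298 = 0.0437
E(R) = R_f + β × MRP = 2.80% + 0.0437 × 4.69% = 3.00%

3.00%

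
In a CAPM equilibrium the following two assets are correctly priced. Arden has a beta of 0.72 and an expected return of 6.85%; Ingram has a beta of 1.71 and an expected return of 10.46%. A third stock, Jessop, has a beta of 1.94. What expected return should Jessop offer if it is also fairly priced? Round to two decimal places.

11.30%

MRP (SML slope) = (10.46% − 6.85%) / (1.71 − 0.72) = 3.61% / 0.99 = 3.6465%
R_f (intercept) = 6.85% − 0.72 × 3.6465% = 4.2245%
E(R_Jessop) = R_f + β × MRP = 4.2245% + 1.94 × 3.6465% = 11.30%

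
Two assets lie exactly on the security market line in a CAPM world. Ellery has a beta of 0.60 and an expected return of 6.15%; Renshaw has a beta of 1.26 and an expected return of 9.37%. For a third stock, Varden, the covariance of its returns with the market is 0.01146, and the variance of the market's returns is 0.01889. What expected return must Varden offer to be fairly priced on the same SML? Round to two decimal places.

MRP = (9.37% − 6.15%) / (1.26 − 0.60) = 4.8788%
R_f = 6.15% − 0.60 × 4.8788% = 3.2227%
β_Varden = Cov / Var(R_m) = 0.01146 / 0.01889 = 0.6067
E(R_Varden) = R_f + β × MRP = 3.2227% + 0.6067 × 4.8788% = 6.18%

6.18%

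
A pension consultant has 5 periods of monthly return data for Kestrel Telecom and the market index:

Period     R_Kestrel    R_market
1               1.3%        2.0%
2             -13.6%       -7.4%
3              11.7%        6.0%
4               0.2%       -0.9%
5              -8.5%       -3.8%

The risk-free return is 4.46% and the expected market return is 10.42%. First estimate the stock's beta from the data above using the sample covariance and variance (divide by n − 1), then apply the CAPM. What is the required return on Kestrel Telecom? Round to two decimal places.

Mean R_i = (1.3 − 13.6 + 11.7 + 0.2 − 8.5) / 5 = -1.7800%
Mean R_m = (2.0 − 7.4 + 6.0 − 0.9 − 3.8) / 5 = -0.8200%
Σ(R_i − R̄_i)(R_m − R̄_m) = 198.2620  ⇒  Cov = 198.2620 / 4 = 49.5655
Σ(R_m − R̄_m)² = 106.6480  ⇒  Var(R_m) = 106.6480 / 4 = 26.6620
β = Cov / Var(R_m) = 49.5655 / 26.6620 = 1.8590
MRP = 10.42% − 4.46% = 5.96%
E(R) = R_f + β × MRP = 4.46% + 1.8590 × 5.96% = 15.54%

15.54%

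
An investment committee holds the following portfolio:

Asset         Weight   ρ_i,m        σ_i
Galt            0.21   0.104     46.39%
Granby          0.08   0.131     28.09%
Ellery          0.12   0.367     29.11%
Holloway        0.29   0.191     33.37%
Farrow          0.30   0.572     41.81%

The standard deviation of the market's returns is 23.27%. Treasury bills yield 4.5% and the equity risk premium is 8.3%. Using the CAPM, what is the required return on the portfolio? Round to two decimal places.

8.64%

β_Galt = 0.104 × 46.39% / 23.27% = 0.2073
β_Granby = 0.131 × 28.09% / 23.27% = 0.1581
β_Ellery = 0.367 × 29.11% / 23.27% = 0.4591
β_Holloway = 0.191 × 33.37% / 23.27% = 0.2739
β_Farrow = 0.572 × 41.81% / 23.27% = 1.0277
β_P = Σ w_i β_i = 0.21×0.2073 + 0.08×0.1581 + 0.12×0.4591 + 0.29×0.2739 + 0.30×1.0277 = 0.4990
E(R_P) = R_f + β_P × MRP = 4.5% + 0.4990 × 8.3% = 8.64%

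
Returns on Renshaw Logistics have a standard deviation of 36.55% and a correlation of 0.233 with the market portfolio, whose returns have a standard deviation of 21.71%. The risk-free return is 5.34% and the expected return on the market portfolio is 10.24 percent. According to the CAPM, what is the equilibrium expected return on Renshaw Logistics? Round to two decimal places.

β = ρ × σ_i / σ_m = 0.233 × 36.55% / 21.71% = 0.3923
MRP = 10.24% − 5.34% = 4.90%
E(R) = 5.34% + 0.3923 × 4.90% = 7.26%

7.26%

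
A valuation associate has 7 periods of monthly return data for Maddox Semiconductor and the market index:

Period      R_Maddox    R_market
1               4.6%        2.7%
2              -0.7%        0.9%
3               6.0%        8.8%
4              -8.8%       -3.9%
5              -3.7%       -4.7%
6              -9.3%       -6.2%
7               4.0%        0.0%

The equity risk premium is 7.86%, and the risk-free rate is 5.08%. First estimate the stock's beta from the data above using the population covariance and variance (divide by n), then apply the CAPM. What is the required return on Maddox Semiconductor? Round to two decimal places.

13.47%

Mean R_i = (4.6 − 0.7 + 6.0 − 8.8 − 3.7 − 9.3 + 4.0) / 7 = -1.1286%
Mean R_m = (2.7 + 0.9 + 8.8 − 3.9 − 4.7 − 6.2 + 0.0) / 7 = -0.3429%
Σ(R_i − R̄_i)(R_m − R̄_m) = 171.2514  ⇒  Cov = 171.2514 / 7 = 24.4645
Σ(R_m − R̄_m)² = 160.4571  ⇒  Var(R_m) = 160.4571 / 7 = 22.9224
β = Cov / Var(R_m) = 24.4645 / 22.9224 = 1.0673
E(R) = R_f + β × MRP = 5.08% + 1.0673 × 7.86% = 13.47%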